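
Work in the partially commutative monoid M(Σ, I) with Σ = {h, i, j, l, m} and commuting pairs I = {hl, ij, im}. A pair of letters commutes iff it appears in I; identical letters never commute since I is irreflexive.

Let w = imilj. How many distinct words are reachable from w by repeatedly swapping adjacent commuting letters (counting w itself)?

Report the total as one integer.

piece 0:i — minimal
piece 1:m — minimal
piece 2:i rests on {0:i}
piece 3:l rests on {1:m, 2:i}
piece 4:j rests on {3:l}
minimal pieces: {0:i, 1:m}
ways to finish when only these pieces remain (= sum over removing one remaining piece with nothing left below it):
  1 left: {4}→1
  2 left: {3,4}→1
  3 left: {1,3,4}→1  {2,3,4}→1
  placing 0:i first → 2 extensions
  placing 1:m first → 1 extensions
total linear extensions = 3

3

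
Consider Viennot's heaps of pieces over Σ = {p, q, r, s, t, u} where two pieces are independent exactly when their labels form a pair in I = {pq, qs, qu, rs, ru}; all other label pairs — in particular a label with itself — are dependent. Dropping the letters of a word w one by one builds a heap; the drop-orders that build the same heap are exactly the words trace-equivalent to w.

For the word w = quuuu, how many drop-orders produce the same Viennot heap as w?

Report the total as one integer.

5

#0=q has no predecessor
#1=u has no predecessor
#2=u depends on [1:u]
#3=u depends on [2:u]
#4=u depends on [3:u]
sources: [0:q, 1:u]
N(rest) = Σ N(rest − s) over sources s of rest; N(one piece) = 1:
  size 1 → [0]=1  [4]=1
  size 2 → [0,4]=2  [3,4]=1
  size 3 → [0,3,4]=3  [2,3,4]=1
  first=0(q) contributes 1
  first=1(u) contributes 4
|[w]| = 5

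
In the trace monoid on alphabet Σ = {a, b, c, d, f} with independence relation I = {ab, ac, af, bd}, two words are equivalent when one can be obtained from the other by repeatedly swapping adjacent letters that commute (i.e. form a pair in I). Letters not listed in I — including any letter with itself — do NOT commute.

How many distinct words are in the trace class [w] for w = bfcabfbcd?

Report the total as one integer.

8

piece 0:b — minimal
piece 1:f rests on {0:b}
piece 2:c rests on {1:f}
piece 3:a — minimal
piece 4:b rests on {2:c}
piece 5:f rests on {4:b}
piece 6:b rests on {5:f}
piece 7:c rests on {6:b}
piece 8:d rests on {3:a, 7:c}
minimal pieces: {0:b, 3:a}
ways to finish when only these pieces remain (= sum over removing one remaining piece with nothing left below it):
  1 left: {8}→1
  2 left: {3,8}→1  {7,8}→1
  3 left: {3,7,8}→2  {6,7,8}→1
  4 left: {3,6,7,8}→3  {5,6,7,8}→1
  5 left: {3,5,6,7,8}→4  {4,5,6,7,8}→1
  6 left: {2,4,5,6,7,8}→1  {3,4,5,6,7,8}→5
  7 left: {1,2,4,5,6,7,8}→1  {2,3,4,5,6,7,8}→6
  placing 0:b first → 7 extensions
  placing 3:a first → 1 extensions
total linear extensions = 8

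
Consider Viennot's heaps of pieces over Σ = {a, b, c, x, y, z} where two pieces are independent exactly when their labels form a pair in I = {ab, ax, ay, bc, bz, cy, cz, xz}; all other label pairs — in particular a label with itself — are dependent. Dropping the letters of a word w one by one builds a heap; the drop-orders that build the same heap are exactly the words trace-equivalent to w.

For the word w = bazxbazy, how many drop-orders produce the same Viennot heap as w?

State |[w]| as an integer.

35

0(b) covers ∅
1(a) covers ∅
2(z) covers 1:a
3(x) covers 0:b
4(b) covers 3:x
5(a) covers 2:z
6(z) covers 5:a
7(y) covers 4:b, 6:z
floor of heap: 0:b, 1:a
completions by unplaced set U, small U first (add the entries for U minus each lowest piece of U):
  |U|=1: {7}:1
  |U|=2: {4,7}:1  {6,7}:1
  |U|=3: {3,4,7}:1  {4,6,7}:2  {5,6,7}:1
  |U|=4: {0,3,4,7}:1  {2,5,6,7}:1  {3,4,6,7}:3  {4,5,6,7}:3
  |U|=5: {0,3,4,6,7}:4  {1,2,5,6,7}:1  {2,4,5,6,7}:4  {3,4,5,6,7}:6
  |U|=6: {0,3,4,5,6,7}:10  {1,2,4,5,6,7}:5  {2,3,4,5,6,7}:10
  start at 0(b): 15
  start at 1(a): 20
sum over floor = 35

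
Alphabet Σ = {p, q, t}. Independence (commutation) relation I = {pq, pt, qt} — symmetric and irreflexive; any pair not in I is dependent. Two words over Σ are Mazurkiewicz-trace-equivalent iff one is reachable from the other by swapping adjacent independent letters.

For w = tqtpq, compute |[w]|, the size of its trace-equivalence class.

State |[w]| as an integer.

30

piece 0:t — minimal
piece 1:q — minimal
piece 2:t rests on {0:t}
piece 3:p — minimal
piece 4:q rests on {1:q}
minimal pieces: {0:t, 1:q, 3:p}
ways to finish when only these pieces remain (= sum over removing one remaining piece with nothing left below it):
  1 left: {2}→1  {3}→1  {4}→1
  2 left: {0,2}→1  {1,4}→1  {2,3}→2  {2,4}→2  {3,4}→2
  3 left: {0,2,3}→3  {0,2,4}→3  {1,2,4}→3  {1,3,4}→3  {2,3,4}→6
  placing 0:t first → 12 extensions
  placing 1:q first → 12 extensions
  placing 3:p first → 6 extensions
total linear extensions = 30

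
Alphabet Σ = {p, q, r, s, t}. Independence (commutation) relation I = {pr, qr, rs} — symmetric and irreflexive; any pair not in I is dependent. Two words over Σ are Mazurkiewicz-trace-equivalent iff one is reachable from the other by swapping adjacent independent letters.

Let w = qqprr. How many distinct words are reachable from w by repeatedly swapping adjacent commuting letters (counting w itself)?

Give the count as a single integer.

piece 0:q — minimal
piece 1:q rests on {0:q}
piece 2:p rests on {1:q}
piece 3:r — minimal
piece 4:r rests on {3:r}
minimal pieces: {0:q, 3:r}
ways to finish when only these pieces remain (= sum over removing one remaining piece with nothing left below it):
  1 left: {2}→1  {4}→1
  2 left: {1,2}→1  {2,4}→2  {3,4}→1
  3 left: {0,1,2}→1  {1,2,4}→3  {2,3,4}→3
  placing 0:q first → 6 extensions
  placing 3:r first → 4 extensions
total linear extensions = 10

10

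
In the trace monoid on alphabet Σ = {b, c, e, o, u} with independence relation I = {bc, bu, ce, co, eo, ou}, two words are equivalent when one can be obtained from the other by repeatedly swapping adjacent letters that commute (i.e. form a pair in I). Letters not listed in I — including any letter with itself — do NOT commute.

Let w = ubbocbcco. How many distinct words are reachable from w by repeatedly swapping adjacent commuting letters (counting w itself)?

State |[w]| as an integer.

126

0(u) covers ∅
1(b) covers ∅
2(b) covers 1:b
3(o) covers 2:b
4(c) covers 0:u
5(b) covers 3:o
6(c) covers 4:c
7(c) covers 6:c
8(o) covers 5:b
floor of heap: 0:u, 1:b
completions by unplaced set U, small U first (add the entries for U minus each lowest piece of U):
  |U|=1: {7}:1  {8}:1
  |U|=2: {5,8}:1  {6,7}:1  {7,8}:2
  |U|=3: {3,5,8}:1  {4,6,7}:1  {5,7,8}:3  {6,7,8}:3
  |U|=4: {0,4,6,7}:1  {2,3,5,8}:1  {3,5,7,8}:4  {4,6,7,8}:4  {5,6,7,8}:6
  |U|=5: {0,4,6,7,8}:5  {1,2,3,5,8}:1  {2,3,5,7,8}:5  {3,5,6,7,8}:10  {4,5,6,7,8}:10
  |U|=6: {0,4,5,6,7,8}:15  {1,2,3,5,7,8}:6  {2,3,5,6,7,8}:15  {3,4,5,6,7,8}:20
  |U|=7: {0,3,4,5,6,7,8}:35  {1,2,3,5,6,7,8}:21  {2,3,4,5,6,7,8}:35
  start at 0(u): 56
  start at 1(b): 70
sum over floor = 126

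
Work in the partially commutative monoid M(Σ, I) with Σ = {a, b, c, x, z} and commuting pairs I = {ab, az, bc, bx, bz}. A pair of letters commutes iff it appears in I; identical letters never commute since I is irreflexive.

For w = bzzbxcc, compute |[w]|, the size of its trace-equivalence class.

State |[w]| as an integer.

drop 0:b onto floor
drop 1:z onto floor
drop 2:z onto {1:z}
drop 3:b onto {0:b}
drop 4:x onto {2:z}
drop 5:c onto {4:x}
drop 6:c onto {5:c}
ground layer = {0:b, 1:z}
drop-orders for the pieces not yet dropped (sum over which currently-grounded one goes next):
  1 to go: {3} 1  {6} 1
  2 to go: {0,3} 1  {3,6} 2  {5,6} 1
  3 to go: {0,3,6} 3  {3,5,6} 3  {4,5,6} 1
  4 to go: {0,3,5,6} 6  {2,4,5,6} 1  {3,4,5,6} 4
  5 to go: {0,3,4,5,6} 10  {1,2,4,5,6} 1  {2,3,4,5,6} 5
  if 0:b drops first: 6 orders
  if 1:z drops first: 15 orders
heap linearizations: 21

21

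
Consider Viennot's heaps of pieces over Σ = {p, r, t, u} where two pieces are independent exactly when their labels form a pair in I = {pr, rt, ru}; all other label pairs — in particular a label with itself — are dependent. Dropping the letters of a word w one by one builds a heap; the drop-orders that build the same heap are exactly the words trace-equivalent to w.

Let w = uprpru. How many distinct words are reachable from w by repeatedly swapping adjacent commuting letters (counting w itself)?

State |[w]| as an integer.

piece 0:u — minimal
piece 1:p rests on {0:u}
piece 2:r — minimal
piece 3:p rests on {1:p}
piece 4:r rests on {2:r}
piece 5:u rests on {3:p}
minimal pieces: {0:u, 2:r}
ways to finish when only these pieces remain (= sum over removing one remaining piece with nothing left below it):
  1 left: {4}→1  {5}→1
  2 left: {2,4}→1  {3,5}→1  {4,5}→2
  3 left: {1,3,5}→1  {2,4,5}→3  {3,4,5}→3
  4 left: {0,1,3,5}→1  {1,3,4,5}→4  {2,3,4,5}→6
  placing 0:u first → 10 extensions
  placing 2:r first → 5 extensions
total linear extensions = 15

15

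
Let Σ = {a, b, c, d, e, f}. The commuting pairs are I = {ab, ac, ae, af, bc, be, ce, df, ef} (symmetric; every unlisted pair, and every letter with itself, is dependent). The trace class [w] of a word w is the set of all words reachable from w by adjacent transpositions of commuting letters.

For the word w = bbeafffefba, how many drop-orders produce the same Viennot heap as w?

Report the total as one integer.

drop 0:b onto floor
drop 1:b onto {0:b}
drop 2:e onto floor
drop 3:a onto floor
drop 4:f onto {1:b}
drop 5:f onto {4:f}
drop 6:f onto {5:f}
drop 7:e onto {2:e}
drop 8:f onto {6:f}
drop 9:b onto {8:f}
drop 10:a onto {3:a}
ground layer = {0:b, 2:e, 3:a}
drop-orders for the pieces not yet dropped (sum over which currently-grounded one goes next):
  1 to go: {7} 1  {9} 1  {10} 1
  2 to go: {2,7} 1  {3,10} 1  {7,9} 2  {7,10} 2  {8,9} 1  {9,10} 2
  3 to go: {2,7,9} 3  {2,7,10} 3  {3,7,10} 3  {3,9,10} 3  {6,8,9} 1  {7,8,9} 3  {7,9,10} 6  {8,9,10} 3
  4 to go: {2,3,7,10} 6  {2,7,8,9} 6  {2,7,9,10} 12  {3,7,9,10} 12  {3,8,9,10} 6  {5,6,8,9} 1  {6,7,8,9} 4  {6,8,9,10} 4  {7,8,9,10} 12
  5 to go: {2,3,7,9,10} 30  {2,6,7,8,9} 10  {2,7,8,9,10} 30  {3,6,8,9,10} 10  {3,7,8,9,10} 30  {4,5,6,8,9} 1  {5,6,7,8,9} 5  {5,6,8,9,10} 5  {6,7,8,9,10} 20
  6 to go: {1,4,5,6,8,9} 1  {2,3,7,8,9,10} 90  {2,5,6,7,8,9} 15  {2,6,7,8,9,10} 60  {3,5,6,8,9,10} 15  {3,6,7,8,9,10} 60  {4,5,6,7,8,9} 6  {4,5,6,8,9,10} 6  {5,6,7,8,9,10} 30
  7 to go: {0,1,4,5,6,8,9} 1  {1,4,5,6,7,8,9} 7  {1,4,5,6,8,9,10} 7  {2,3,6,7,8,9,10} 210  {2,4,5,6,7,8,9} 21  {2,5,6,7,8,9,10} 105  {3,4,5,6,8,9,10} 21  {3,5,6,7,8,9,10} 105  {4,5,6,7,8,9,10} 42
  8 to go: {0,1,4,5,6,7,8,9} 8  {0,1,4,5,6,8,9,10} 8  {1,2,4,5,6,7,8,9} 28  {1,3,4,5,6,8,9,10} 28  {1,4,5,6,7,8,9,10} 56  {2,3,5,6,7,8,9,10} 420  {2,4,5,6,7,8,9,10} 168  {3,4,5,6,7,8,9,10} 168
  9 to go: {0,1,2,4,5,6,7,8,9} 36  {0,1,3,4,5,6,8,9,10} 36  {0,1,4,5,6,7,8,9,10} 72  {1,2,4,5,6,7,8,9,10} 252  {1,3,4,5,6,7,8,9,10} 252  {2,3,4,5,6,7,8,9,10} 756
  if 0:b drops first: 1260 orders
  if 2:e drops first: 360 orders
  if 3:a drops first: 360 orders
heap linearizations: 1980

1980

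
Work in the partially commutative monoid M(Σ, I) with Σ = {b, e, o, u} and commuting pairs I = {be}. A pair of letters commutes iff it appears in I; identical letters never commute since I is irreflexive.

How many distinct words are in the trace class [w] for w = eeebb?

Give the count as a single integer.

10

0(e) covers ∅
1(e) covers 0:e
2(e) covers 1:e
3(b) covers ∅
4(b) covers 3:b
floor of heap: 0:e, 3:b
completions by unplaced set U, small U first (add the entries for U minus each lowest piece of U):
  |U|=1: {2}:1  {4}:1
  |U|=2: {1,2}:1  {2,4}:2  {3,4}:1
  |U|=3: {0,1,2}:1  {1,2,4}:3  {2,3,4}:3
  start at 0(e): 6
  start at 3(b): 4
sum over floor = 10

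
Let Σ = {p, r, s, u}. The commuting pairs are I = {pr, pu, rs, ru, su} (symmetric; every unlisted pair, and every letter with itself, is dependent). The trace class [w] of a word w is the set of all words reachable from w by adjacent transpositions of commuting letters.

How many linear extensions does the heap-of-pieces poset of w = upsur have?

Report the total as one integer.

30

drop 0:u onto floor
drop 1:p onto floor
drop 2:s onto {1:p}
drop 3:u onto {0:u}
drop 4:r onto floor
ground layer = {0:u, 1:p, 4:r}
drop-orders for the pieces not yet dropped (sum over which currently-grounded one goes next):
  1 to go: {2} 1  {3} 1  {4} 1
  2 to go: {0,3} 1  {1,2} 1  {2,3} 2  {2,4} 2  {3,4} 2
  3 to go: {0,2,3} 3  {0,3,4} 3  {1,2,3} 3  {1,2,4} 3  {2,3,4} 6
  if 0:u drops first: 12 orders
  if 1:p drops first: 12 orders
  if 4:r drops first: 6 orders
heap linearizations: 30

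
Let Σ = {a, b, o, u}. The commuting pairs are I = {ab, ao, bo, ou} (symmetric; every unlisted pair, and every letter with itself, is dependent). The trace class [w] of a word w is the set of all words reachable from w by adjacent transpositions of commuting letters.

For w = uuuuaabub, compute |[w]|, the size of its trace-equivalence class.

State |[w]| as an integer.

3

drop 0:u onto floor
drop 1:u onto {0:u}
drop 2:u onto {1:u}
drop 3:u onto {2:u}
drop 4:a onto {3:u}
drop 5:a onto {4:a}
drop 6:b onto {3:u}
drop 7:u onto {5:a, 6:b}
drop 8:b onto {7:u}
ground layer = {0:u}
drop-orders for the pieces not yet dropped (sum over which currently-grounded one goes next):
  1 to go: {8} 1
  2 to go: {7,8} 1
  3 to go: {5,7,8} 1  {6,7,8} 1
  4 to go: {4,5,7,8} 1  {5,6,7,8} 2
  5 to go: {4,5,6,7,8} 3
  6 to go: {3,4,5,6,7,8} 3
  7 to go: {2,3,4,5,6,7,8} 3
  if 0:u drops first: 3 orders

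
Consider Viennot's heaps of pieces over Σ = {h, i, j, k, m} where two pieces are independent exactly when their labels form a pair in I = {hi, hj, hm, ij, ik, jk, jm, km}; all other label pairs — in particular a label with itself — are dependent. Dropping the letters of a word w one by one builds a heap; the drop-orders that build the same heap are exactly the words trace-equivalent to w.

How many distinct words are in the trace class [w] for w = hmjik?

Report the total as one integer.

drop 0:h onto floor
drop 1:m onto floor
drop 2:j onto floor
drop 3:i onto {1:m}
drop 4:k onto {0:h}
ground layer = {0:h, 1:m, 2:j}
drop-orders for the pieces not yet dropped (sum over which currently-grounded one goes next):
  1 to go: {2} 1  {3} 1  {4} 1
  2 to go: {0,4} 1  {1,3} 1  {2,3} 2  {2,4} 2  {3,4} 2
  3 to go: {0,2,4} 3  {0,3,4} 3  {1,2,3} 3  {1,3,4} 3  {2,3,4} 6
  if 0:h drops first: 12 orders
  if 1:m drops first: 12 orders
  if 2:j drops first: 6 orders
heap linearizations: 30

30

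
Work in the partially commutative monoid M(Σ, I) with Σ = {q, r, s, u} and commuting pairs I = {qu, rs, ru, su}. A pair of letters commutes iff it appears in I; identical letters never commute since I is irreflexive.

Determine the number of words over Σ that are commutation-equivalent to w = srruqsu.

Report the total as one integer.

#0=s has no predecessor
#1=r has no predecessor
#2=r depends on [1:r]
#3=u has no predecessor
#4=q depends on [0:s, 2:r]
#5=s depends on [4:q]
#6=u depends on [3:u]
sources: [0:s, 1:r, 3:u]
N(rest) = Σ N(rest − s) over sources s of rest; N(one piece) = 1:
  size 1 → [5]=1  [6]=1
  size 2 → [3,6]=1  [4,5]=1  [5,6]=2
  size 3 → [0,4,5]=1  [2,4,5]=1  [3,5,6]=3  [4,5,6]=3
  size 4 → [0,2,4,5]=2  [0,4,5,6]=4  [1,2,4,5]=1  [2,4,5,6]=4  [3,4,5,6]=6
  size 5 → [0,1,2,4,5]=3  [0,2,4,5,6]=10  [0,3,4,5,6]=10  [1,2,4,5,6]=5  [2,3,4,5,6]=10
  first=0(s) contributes 15
  first=1(r) contributes 30
  first=3(u) contributes 18
|[w]| = 63

63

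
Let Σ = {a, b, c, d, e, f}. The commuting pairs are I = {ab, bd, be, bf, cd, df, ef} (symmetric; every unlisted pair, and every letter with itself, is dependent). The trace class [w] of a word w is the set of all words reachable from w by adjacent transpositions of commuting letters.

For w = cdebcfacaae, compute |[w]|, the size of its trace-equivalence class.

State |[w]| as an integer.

5

#0=c has no predecessor
#1=d has no predecessor
#2=e depends on [0:c, 1:d]
#3=b depends on [0:c]
#4=c depends on [2:e, 3:b]
#5=f depends on [4:c]
#6=a depends on [5:f]
#7=c depends on [6:a]
#8=a depends on [7:c]
#9=a depends on [8:a]
#10=e depends on [9:a]
sources: [0:c, 1:d]
N(rest) = Σ N(rest − s) over sources s of rest; N(one piece) = 1:
  size 1 → [10]=1
  size 2 → [9,10]=1
  size 3 → [8,9,10]=1
  size 4 → [7,8,9,10]=1
  size 5 → [6,7,8,9,10]=1
  size 6 → [5,6,7,8,9,10]=1
  size 7 → [4,5,6,7,8,9,10]=1
  size 8 → [2,4,5,6,7,8,9,10]=1  [3,4,5,6,7,8,9,10]=1
  size 9 → [1,2,4,5,6,7,8,9,10]=1  [2,3,4,5,6,7,8,9,10]=2
  first=0(c) contributes 3
  first=1(d) contributes 2
|[w]| = 5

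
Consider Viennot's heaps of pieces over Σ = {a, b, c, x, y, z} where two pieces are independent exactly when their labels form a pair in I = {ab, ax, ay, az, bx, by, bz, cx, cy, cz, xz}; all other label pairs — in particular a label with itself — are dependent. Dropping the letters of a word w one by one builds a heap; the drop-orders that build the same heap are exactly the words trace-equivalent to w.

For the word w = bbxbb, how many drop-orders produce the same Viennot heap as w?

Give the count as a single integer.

5

drop 0:b onto floor
drop 1:b onto {0:b}
drop 2:x onto floor
drop 3:b onto {1:b}
drop 4:b onto {3:b}
ground layer = {0:b, 2:x}
drop-orders for the pieces not yet dropped (sum over which currently-grounded one goes next):
  1 to go: {2} 1  {4} 1
  2 to go: {2,4} 2  {3,4} 1
  3 to go: {1,3,4} 1  {2,3,4} 3
  if 0:b drops first: 4 orders
  if 2:x drops first: 1 orders
heap linearizations: 5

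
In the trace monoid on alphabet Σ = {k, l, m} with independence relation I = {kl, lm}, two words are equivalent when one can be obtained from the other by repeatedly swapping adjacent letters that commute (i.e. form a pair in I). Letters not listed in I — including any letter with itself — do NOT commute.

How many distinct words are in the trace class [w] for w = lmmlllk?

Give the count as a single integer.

drop 0:l onto floor
drop 1:m onto floor
drop 2:m onto {1:m}
drop 3:l onto {0:l}
drop 4:l onto {3:l}
drop 5:l onto {4:l}
drop 6:k onto {2:m}
ground layer = {0:l, 1:m}
drop-orders for the pieces not yet dropped (sum over which currently-grounded one goes next):
  1 to go: {5} 1  {6} 1
  2 to go: {2,6} 1  {4,5} 1  {5,6} 2
  3 to go: {1,2,6} 1  {2,5,6} 3  {3,4,5} 1  {4,5,6} 3
  4 to go: {0,3,4,5} 1  {1,2,5,6} 4  {2,4,5,6} 6  {3,4,5,6} 4
  5 to go: {0,3,4,5,6} 5  {1,2,4,5,6} 10  {2,3,4,5,6} 10
  if 0:l drops first: 20 orders
  if 1:m drops first: 15 orders
heap linearizations: 35

35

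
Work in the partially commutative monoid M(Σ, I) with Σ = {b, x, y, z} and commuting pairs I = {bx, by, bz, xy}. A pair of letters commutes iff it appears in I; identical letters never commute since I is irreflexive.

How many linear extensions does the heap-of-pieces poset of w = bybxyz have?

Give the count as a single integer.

45

drop 0:b onto floor
drop 1:y onto floor
drop 2:b onto {0:b}
drop 3:x onto floor
drop 4:y onto {1:y}
drop 5:z onto {3:x, 4:y}
ground layer = {0:b, 1:y, 3:x}
drop-orders for the pieces not yet dropped (sum over which currently-grounded one goes next):
  1 to go: {2} 1  {5} 1
  2 to go: {0,2} 1  {2,5} 2  {3,5} 1  {4,5} 1
  3 to go: {0,2,5} 3  {1,4,5} 1  {2,3,5} 3  {2,4,5} 3  {3,4,5} 2
  4 to go: {0,2,3,5} 6  {0,2,4,5} 6  {1,2,4,5} 4  {1,3,4,5} 3  {2,3,4,5} 8
  if 0:b drops first: 15 orders
  if 1:y drops first: 20 orders
  if 3:x drops first: 10 orders
heap linearizations: 45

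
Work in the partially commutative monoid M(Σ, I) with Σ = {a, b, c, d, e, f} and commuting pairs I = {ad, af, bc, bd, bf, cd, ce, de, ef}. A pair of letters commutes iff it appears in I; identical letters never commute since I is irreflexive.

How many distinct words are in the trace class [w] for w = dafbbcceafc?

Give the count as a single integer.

piece 0:d — minimal
piece 1:a — minimal
piece 2:f rests on {0:d}
piece 3:b rests on {1:a}
piece 4:b rests on {3:b}
piece 5:c rests on {1:a, 2:f}
piece 6:c rests on {5:c}
piece 7:e rests on {4:b}
piece 8:a rests on {6:c, 7:e}
piece 9:f rests on {6:c}
piece 10:c rests on {8:a, 9:f}
minimal pieces: {0:d, 1:a}
ways to finish when only these pieces remain (= sum over removing one remaining piece with nothing left below it):
  1 left: {10}→1
  2 left: {8,10}→1  {9,10}→1
  3 left: {7,8,10}→1  {8,9,10}→2
  4 left: {4,7,8,10}→1  {6,8,9,10}→2  {7,8,9,10}→3
  5 left: {3,4,7,8,10}→1  {4,7,8,9,10}→4  {5,6,8,9,10}→2  {6,7,8,9,10}→5
  6 left: {2,5,6,8,9,10}→2  {3,4,7,8,9,10}→5  {4,6,7,8,9,10}→9  {5,6,7,8,9,10}→7
  7 left: {0,2,5,6,8,9,10}→2  {2,5,6,7,8,9,10}→9  {3,4,6,7,8,9,10}→14  {4,5,6,7,8,9,10}→16
  8 left: {0,2,5,6,7,8,9,10}→11  {2,4,5,6,7,8,9,10}→25  {3,4,5,6,7,8,9,10}→30
  9 left: {0,2,4,5,6,7,8,9,10}→36  {1,3,4,5,6,7,8,9,10}→30  {2,3,4,5,6,7,8,9,10}→55
  placing 0:d first → 85 extensions
  placing 1:a first → 91 extensions
total linear extensions = 176

176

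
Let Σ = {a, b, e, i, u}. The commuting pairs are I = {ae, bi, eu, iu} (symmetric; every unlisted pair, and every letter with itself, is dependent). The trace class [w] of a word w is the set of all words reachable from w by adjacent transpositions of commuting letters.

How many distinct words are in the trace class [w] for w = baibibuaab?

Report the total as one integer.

10

#0=b has no predecessor
#1=a depends on [0:b]
#2=i depends on [1:a]
#3=b depends on [1:a]
#4=i depends on [2:i]
#5=b depends on [3:b]
#6=u depends on [5:b]
#7=a depends on [4:i, 6:u]
#8=a depends on [7:a]
#9=b depends on [8:a]
sources: [0:b]
N(rest) = Σ N(rest − s) over sources s of rest; N(one piece) = 1:
  size 1 → [9]=1
  size 2 → [8,9]=1
  size 3 → [7,8,9]=1
  size 4 → [4,7,8,9]=1  [6,7,8,9]=1
  size 5 → [2,4,7,8,9]=1  [4,6,7,8,9]=2  [5,6,7,8,9]=1
  size 6 → [2,4,6,7,8,9]=3  [3,5,6,7,8,9]=1  [4,5,6,7,8,9]=3
  size 7 → [2,4,5,6,7,8,9]=6  [3,4,5,6,7,8,9]=4
  size 8 → [2,3,4,5,6,7,8,9]=10
  first=0(b) contributes 10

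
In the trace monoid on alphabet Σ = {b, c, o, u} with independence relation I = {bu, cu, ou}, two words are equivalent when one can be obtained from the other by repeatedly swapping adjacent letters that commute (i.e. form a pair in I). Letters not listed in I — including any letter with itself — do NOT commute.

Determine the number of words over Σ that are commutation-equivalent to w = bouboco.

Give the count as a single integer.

7

#0=b has no predecessor
#1=o depends on [0:b]
#2=u has no predecessor
#3=b depends on [1:o]
#4=o depends on [3:b]
#5=c depends on [4:o]
#6=o depends on [5:c]
sources: [0:b, 2:u]
N(rest) = Σ N(rest − s) over sources s of rest; N(one piece) = 1:
  size 1 → [2]=1  [6]=1
  size 2 → [2,6]=2  [5,6]=1
  size 3 → [2,5,6]=3  [4,5,6]=1
  size 4 → [2,4,5,6]=4  [3,4,5,6]=1
  size 5 → [1,3,4,5,6]=1  [2,3,4,5,6]=5
  first=0(b) contributes 6
  first=2(u) contributes 1
|[w]| = 7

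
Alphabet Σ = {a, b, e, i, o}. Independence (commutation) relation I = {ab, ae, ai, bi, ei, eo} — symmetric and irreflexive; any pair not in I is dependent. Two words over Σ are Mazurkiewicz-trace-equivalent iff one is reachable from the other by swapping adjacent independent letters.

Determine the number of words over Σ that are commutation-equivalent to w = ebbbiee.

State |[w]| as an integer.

0(e) covers ∅
1(b) covers 0:e
2(b) covers 1:b
3(b) covers 2:b
4(i) covers ∅
5(e) covers 3:b
6(e) covers 5:e
floor of heap: 0:e, 4:i
completions by unplaced set U, small U first (add the entries for U minus each lowest piece of U):
  |U|=1: {4}:1  {6}:1
  |U|=2: {4,6}:2  {5,6}:1
  |U|=3: {3,5,6}:1  {4,5,6}:3
  |U|=4: {2,3,5,6}:1  {3,4,5,6}:4
  |U|=5: {1,2,3,5,6}:1  {2,3,4,5,6}:5
  start at 0(e): 6
  start at 4(i): 1
sum over floor = 7

7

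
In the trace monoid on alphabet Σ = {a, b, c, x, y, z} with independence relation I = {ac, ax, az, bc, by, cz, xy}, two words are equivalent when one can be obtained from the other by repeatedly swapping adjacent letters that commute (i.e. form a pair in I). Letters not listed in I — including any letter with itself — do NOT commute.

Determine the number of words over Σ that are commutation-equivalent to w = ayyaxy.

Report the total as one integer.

0(a) covers ∅
1(y) covers 0:a
2(y) covers 1:y
3(a) covers 2:y
4(x) covers ∅
5(y) covers 3:a
floor of heap: 0:a, 4:x
completions by unplaced set U, small U first (add the entries for U minus each lowest piece of U):
  |U|=1: {4}:1  {5}:1
  |U|=2: {3,5}:1  {4,5}:2
  |U|=3: {2,3,5}:1  {3,4,5}:3
  |U|=4: {1,2,3,5}:1  {2,3,4,5}:4
  start at 0(a): 5
  start at 4(x): 1
sum over floor = 6

6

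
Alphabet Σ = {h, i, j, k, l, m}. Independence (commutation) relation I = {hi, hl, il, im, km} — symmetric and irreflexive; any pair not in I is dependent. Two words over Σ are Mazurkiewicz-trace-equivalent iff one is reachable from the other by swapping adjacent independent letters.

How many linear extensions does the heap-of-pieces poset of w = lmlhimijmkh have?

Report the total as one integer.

0(l) covers ∅
1(m) covers 0:l
2(l) covers 1:m
3(h) covers 1:m
4(i) covers ∅
5(m) covers 2:l, 3:h
6(i) covers 4:i
7(j) covers 5:m, 6:i
8(m) covers 7:j
9(k) covers 7:j
10(h) covers 8:m, 9:k
floor of heap: 0:l, 4:i
completions by unplaced set U, small U first (add the entries for U minus each lowest piece of U):
  |U|=1: {10}:1
  |U|=2: {8,10}:1  {9,10}:1
  |U|=3: {8,9,10}:2
  |U|=4: {7,8,9,10}:2
  |U|=5: {5,7,8,9,10}:2  {6,7,8,9,10}:2
  |U|=6: {2,5,7,8,9,10}:2  {3,5,7,8,9,10}:2  {4,6,7,8,9,10}:2  {5,6,7,8,9,10}:4
  |U|=7: {2,3,5,7,8,9,10}:4  {2,5,6,7,8,9,10}:6  {3,5,6,7,8,9,10}:6  {4,5,6,7,8,9,10}:6
  |U|=8: {1,2,3,5,7,8,9,10}:4  {2,3,5,6,7,8,9,10}:16  {2,4,5,6,7,8,9,10}:12  {3,4,5,6,7,8,9,10}:12
  |U|=9: {0,1,2,3,5,7,8,9,10}:4  {1,2,3,5,6,7,8,9,10}:20  {2,3,4,5,6,7,8,9,10}:40
  start at 0(l): 60
  start at 4(i): 24
sum over floor = 84

84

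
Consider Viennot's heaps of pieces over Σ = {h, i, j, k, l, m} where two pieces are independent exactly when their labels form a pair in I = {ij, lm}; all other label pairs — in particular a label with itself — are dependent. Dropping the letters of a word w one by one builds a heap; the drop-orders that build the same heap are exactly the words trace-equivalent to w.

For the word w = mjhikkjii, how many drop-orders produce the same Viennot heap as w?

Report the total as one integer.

3

#0=m has no predecessor
#1=j depends on [0:m]
#2=h depends on [1:j]
#3=i depends on [2:h]
#4=k depends on [3:i]
#5=k depends on [4:k]
#6=j depends on [5:k]
#7=i depends on [5:k]
#8=i depends on [7:i]
sources: [0:m]
N(rest) = Σ N(rest − s) over sources s of rest; N(one piece) = 1:
  size 1 → [6]=1  [8]=1
  size 2 → [6,8]=2  [7,8]=1
  size 3 → [6,7,8]=3
  size 4 → [5,6,7,8]=3
  size 5 → [4,5,6,7,8]=3
  size 6 → [3,4,5,6,7,8]=3
  size 7 → [2,3,4,5,6,7,8]=3
  first=0(m) contributes 3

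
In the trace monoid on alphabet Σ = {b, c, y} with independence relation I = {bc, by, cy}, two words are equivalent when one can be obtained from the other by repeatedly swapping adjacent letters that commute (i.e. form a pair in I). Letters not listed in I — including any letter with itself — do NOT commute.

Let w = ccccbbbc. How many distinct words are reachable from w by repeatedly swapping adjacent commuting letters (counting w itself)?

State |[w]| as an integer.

piece 0:c — minimal
piece 1:c rests on {0:c}
piece 2:c rests on {1:c}
piece 3:c rests on {2:c}
piece 4:b — minimal
piece 5:b rests on {4:b}
piece 6:b rests on {5:b}
piece 7:c rests on {3:c}
minimal pieces: {0:c, 4:b}
ways to finish when only these pieces remain (= sum over removing one remaining piece with nothing left below it):
  1 left: {6}→1  {7}→1
  2 left: {3,7}→1  {5,6}→1  {6,7}→2
  3 left: {2,3,7}→1  {3,6,7}→3  {4,5,6}→1  {5,6,7}→3
  4 left: {1,2,3,7}→1  {2,3,6,7}→4  {3,5,6,7}→6  {4,5,6,7}→4
  5 left: {0,1,2,3,7}→1  {1,2,3,6,7}→5  {2,3,5,6,7}→10  {3,4,5,6,7}→10
  6 left: {0,1,2,3,6,7}→6  {1,2,3,5,6,7}→15  {2,3,4,5,6,7}→20
  placing 0:c first → 35 extensions
  placing 4:b first → 21 extensions
total linear extensions = 56

56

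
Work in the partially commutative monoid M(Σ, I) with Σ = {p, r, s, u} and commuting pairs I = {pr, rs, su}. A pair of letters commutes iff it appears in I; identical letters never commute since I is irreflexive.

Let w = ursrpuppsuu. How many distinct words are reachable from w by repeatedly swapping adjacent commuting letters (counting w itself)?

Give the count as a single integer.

piece 0:u — minimal
piece 1:r rests on {0:u}
piece 2:s — minimal
piece 3:r rests on {1:r}
piece 4:p rests on {0:u, 2:s}
piece 5:u rests on {3:r, 4:p}
piece 6:p rests on {5:u}
piece 7:p rests on {6:p}
piece 8:s rests on {7:p}
piece 9:u rests on {7:p}
piece 10:u rests on {9:u}
minimal pieces: {0:u, 2:s}
ways to finish when only these pieces remain (= sum over removing one remaining piece with nothing left below it):
  1 left: {8}→1  {10}→1
  2 left: {8,10}→2  {9,10}→1
  3 left: {8,9,10}→3
  4 left: {7,8,9,10}→3
  5 left: {6,7,8,9,10}→3
  6 left: {5,6,7,8,9,10}→3
  7 left: {3,5,6,7,8,9,10}→3  {4,5,6,7,8,9,10}→3
  8 left: {1,3,5,6,7,8,9,10}→3  {2,4,5,6,7,8,9,10}→3  {3,4,5,6,7,8,9,10}→6
  9 left: {1,3,4,5,6,7,8,9,10}→9  {2,3,4,5,6,7,8,9,10}→9
  placing 0:u first → 18 extensions
  placing 2:s first → 9 extensions
total linear extensions = 27

27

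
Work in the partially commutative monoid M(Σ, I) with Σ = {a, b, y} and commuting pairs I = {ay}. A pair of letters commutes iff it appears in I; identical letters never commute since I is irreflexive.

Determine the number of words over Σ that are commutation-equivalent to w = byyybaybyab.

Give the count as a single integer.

drop 0:b onto floor
drop 1:y onto {0:b}
drop 2:y onto {1:y}
drop 3:y onto {2:y}
drop 4:b onto {3:y}
drop 5:a onto {4:b}
drop 6:y onto {4:b}
drop 7:b onto {5:a, 6:y}
drop 8:y onto {7:b}
drop 9:a onto {7:b}
drop 10:b onto {8:y, 9:a}
ground layer = {0:b}
drop-orders for the pieces not yet dropped (sum over which currently-grounded one goes next):
  1 to go: {10} 1
  2 to go: {8,10} 1  {9,10} 1
  3 to go: {8,9,10} 2
  4 to go: {7,8,9,10} 2
  5 to go: {5,7,8,9,10} 2  {6,7,8,9,10} 2
  6 to go: {5,6,7,8,9,10} 4
  7 to go: {4,5,6,7,8,9,10} 4
  8 to go: {3,4,5,6,7,8,9,10} 4
  9 to go: {2,3,4,5,6,7,8,9,10} 4
  if 0:b drops first: 4 orders

4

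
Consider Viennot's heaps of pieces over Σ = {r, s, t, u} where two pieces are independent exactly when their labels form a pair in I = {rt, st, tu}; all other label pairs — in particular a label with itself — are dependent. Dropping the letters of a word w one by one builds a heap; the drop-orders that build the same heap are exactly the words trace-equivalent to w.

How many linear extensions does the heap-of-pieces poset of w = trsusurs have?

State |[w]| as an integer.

0(t) covers ∅
1(r) covers ∅
2(s) covers 1:r
3(u) covers 2:s
4(s) covers 3:u
5(u) covers 4:s
6(r) covers 5:u
7(s) covers 6:r
floor of heap: 0:t, 1:r
completions by unplaced set U, small U first (add the entries for U minus each lowest piece of U):
  |U|=1: {0}:1  {7}:1
  |U|=2: {0,7}:2  {6,7}:1
  |U|=3: {0,6,7}:3  {5,6,7}:1
  |U|=4: {0,5,6,7}:4  {4,5,6,7}:1
  |U|=5: {0,4,5,6,7}:5  {3,4,5,6,7}:1
  |U|=6: {0,3,4,5,6,7}:6  {2,3,4,5,6,7}:1
  start at 0(t): 1
  start at 1(r): 7
sum over floor = 8

8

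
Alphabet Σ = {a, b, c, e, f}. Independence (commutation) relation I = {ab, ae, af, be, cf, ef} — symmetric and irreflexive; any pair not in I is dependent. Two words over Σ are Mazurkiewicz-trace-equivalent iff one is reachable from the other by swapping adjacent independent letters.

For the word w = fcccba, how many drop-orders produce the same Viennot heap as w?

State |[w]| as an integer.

piece 0:f — minimal
piece 1:c — minimal
piece 2:c rests on {1:c}
piece 3:c rests on {2:c}
piece 4:b rests on {0:f, 3:c}
piece 5:a rests on {3:c}
minimal pieces: {0:f, 1:c}
ways to finish when only these pieces remain (= sum over removing one remaining piece with nothing left below it):
  1 left: {4}→1  {5}→1
  2 left: {0,4}→1  {4,5}→2
  3 left: {0,4,5}→3  {3,4,5}→2
  4 left: {0,3,4,5}→5  {2,3,4,5}→2
  placing 0:f first → 2 extensions
  placing 1:c first → 7 extensions
total linear extensions = 9

9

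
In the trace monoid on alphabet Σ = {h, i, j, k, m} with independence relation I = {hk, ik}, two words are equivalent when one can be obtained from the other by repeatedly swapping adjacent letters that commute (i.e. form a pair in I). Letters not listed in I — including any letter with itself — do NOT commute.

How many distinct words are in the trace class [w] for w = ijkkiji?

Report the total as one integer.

3

#0=i has no predecessor
#1=j depends on [0:i]
#2=k depends on [1:j]
#3=k depends on [2:k]
#4=i depends on [1:j]
#5=j depends on [3:k, 4:i]
#6=i depends on [5:j]
sources: [0:i]
N(rest) = Σ N(rest − s) over sources s of rest; N(one piece) = 1:
  size 1 → [6]=1
  size 2 → [5,6]=1
  size 3 → [3,5,6]=1  [4,5,6]=1
  size 4 → [2,3,5,6]=1  [3,4,5,6]=2
  size 5 → [2,3,4,5,6]=3
  first=0(i) contributes 3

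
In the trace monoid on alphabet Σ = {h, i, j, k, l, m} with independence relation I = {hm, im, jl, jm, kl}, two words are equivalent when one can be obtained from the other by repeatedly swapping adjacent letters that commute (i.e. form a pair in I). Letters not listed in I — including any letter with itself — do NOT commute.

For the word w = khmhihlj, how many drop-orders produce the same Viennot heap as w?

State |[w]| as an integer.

piece 0:k — minimal
piece 1:h rests on {0:k}
piece 2:m rests on {0:k}
piece 3:h rests on {1:h}
piece 4:i rests on {3:h}
piece 5:h rests on {4:i}
piece 6:l rests on {2:m, 5:h}
piece 7:j rests on {5:h}
minimal pieces: {0:k}
ways to finish when only these pieces remain (= sum over removing one remaining piece with nothing left below it):
  1 left: {6}→1  {7}→1
  2 left: {2,6}→1  {6,7}→2
  3 left: {2,6,7}→3  {5,6,7}→2
  4 left: {2,5,6,7}→5  {4,5,6,7}→2
  5 left: {2,4,5,6,7}→7  {3,4,5,6,7}→2
  6 left: {1,3,4,5,6,7}→2  {2,3,4,5,6,7}→9
  placing 0:k first → 11 extensions

11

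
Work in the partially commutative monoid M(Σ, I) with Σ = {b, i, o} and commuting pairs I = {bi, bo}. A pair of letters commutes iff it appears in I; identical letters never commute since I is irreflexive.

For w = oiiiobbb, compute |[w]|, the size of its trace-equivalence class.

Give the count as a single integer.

0(o) covers ∅
1(i) covers 0:o
2(i) covers 1:i
3(i) covers 2:i
4(o) covers 3:i
5(b) covers ∅
6(b) covers 5:b
7(b) covers 6:b
floor of heap: 0:o, 5:b
completions by unplaced set U, small U first (add the entries for U minus each lowest piece of U):
  |U|=1: {4}:1  {7}:1
  |U|=2: {3,4}:1  {4,7}:2  {6,7}:1
  |U|=3: {2,3,4}:1  {3,4,7}:3  {4,6,7}:3  {5,6,7}:1
  |U|=4: {1,2,3,4}:1  {2,3,4,7}:4  {3,4,6,7}:6  {4,5,6,7}:4
  |U|=5: {0,1,2,3,4}:1  {1,2,3,4,7}:5  {2,3,4,6,7}:10  {3,4,5,6,7}:10
  |U|=6: {0,1,2,3,4,7}:6  {1,2,3,4,6,7}:15  {2,3,4,5,6,7}:20
  start at 0(o): 35
  start at 5(b): 21
sum over floor = 56

56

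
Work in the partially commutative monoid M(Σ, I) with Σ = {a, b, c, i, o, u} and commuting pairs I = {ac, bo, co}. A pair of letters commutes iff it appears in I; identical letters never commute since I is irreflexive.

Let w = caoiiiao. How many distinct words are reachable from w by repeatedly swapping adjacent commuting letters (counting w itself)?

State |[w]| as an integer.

#0=c has no predecessor
#1=a has no predecessor
#2=o depends on [1:a]
#3=i depends on [0:c, 2:o]
#4=i depends on [3:i]
#5=i depends on [4:i]
#6=a depends on [5:i]
#7=o depends on [6:a]
sources: [0:c, 1:a]
N(rest) = Σ N(rest − s) over sources s of rest; N(one piece) = 1:
  size 1 → [7]=1
  size 2 → [6,7]=1
  size 3 → [5,6,7]=1
  size 4 → [4,5,6,7]=1
  size 5 → [3,4,5,6,7]=1
  size 6 → [0,3,4,5,6,7]=1  [2,3,4,5,6,7]=1
  first=0(c) contributes 1
  first=1(a) contributes 2
|[w]| = 3

3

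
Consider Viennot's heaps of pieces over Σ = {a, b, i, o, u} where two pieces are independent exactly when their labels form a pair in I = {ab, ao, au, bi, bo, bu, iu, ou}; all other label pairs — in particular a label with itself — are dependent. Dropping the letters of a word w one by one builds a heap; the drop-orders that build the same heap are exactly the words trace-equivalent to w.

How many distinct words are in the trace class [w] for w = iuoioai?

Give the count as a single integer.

14

drop 0:i onto floor
drop 1:u onto floor
drop 2:o onto {0:i}
drop 3:i onto {2:o}
drop 4:o onto {3:i}
drop 5:a onto {3:i}
drop 6:i onto {4:o, 5:a}
ground layer = {0:i, 1:u}
drop-orders for the pieces not yet dropped (sum over which currently-grounded one goes next):
  1 to go: {1} 1  {6} 1
  2 to go: {1,6} 2  {4,6} 1  {5,6} 1
  3 to go: {1,4,6} 3  {1,5,6} 3  {4,5,6} 2
  4 to go: {1,4,5,6} 8  {3,4,5,6} 2
  5 to go: {1,3,4,5,6} 10  {2,3,4,5,6} 2
  if 0:i drops first: 12 orders
  if 1:u drops first: 2 orders
heap linearizations: 14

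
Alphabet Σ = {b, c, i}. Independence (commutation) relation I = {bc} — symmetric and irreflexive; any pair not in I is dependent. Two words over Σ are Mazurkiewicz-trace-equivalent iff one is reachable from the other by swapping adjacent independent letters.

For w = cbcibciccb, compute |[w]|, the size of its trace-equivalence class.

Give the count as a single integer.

18

drop 0:c onto floor
drop 1:b onto floor
drop 2:c onto {0:c}
drop 3:i onto {1:b, 2:c}
drop 4:b onto {3:i}
drop 5:c onto {3:i}
drop 6:i onto {4:b, 5:c}
drop 7:c onto {6:i}
drop 8:c onto {7:c}
drop 9:b onto {6:i}
ground layer = {0:c, 1:b}
drop-orders for the pieces not yet dropped (sum over which currently-grounded one goes next):
  1 to go: {8} 1  {9} 1
  2 to go: {7,8} 1  {8,9} 2
  3 to go: {7,8,9} 3
  4 to go: {6,7,8,9} 3
  5 to go: {4,6,7,8,9} 3  {5,6,7,8,9} 3
  6 to go: {4,5,6,7,8,9} 6
  7 to go: {3,4,5,6,7,8,9} 6
  8 to go: {1,3,4,5,6,7,8,9} 6  {2,3,4,5,6,7,8,9} 6
  if 0:c drops first: 12 orders
  if 1:b drops first: 6 orders
heap linearizations: 18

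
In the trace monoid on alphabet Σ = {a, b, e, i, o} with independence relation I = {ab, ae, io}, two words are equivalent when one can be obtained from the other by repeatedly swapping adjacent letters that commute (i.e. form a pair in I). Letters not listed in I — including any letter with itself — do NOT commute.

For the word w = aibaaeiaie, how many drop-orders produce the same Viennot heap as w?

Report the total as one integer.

6

drop 0:a onto floor
drop 1:i onto {0:a}
drop 2:b onto {1:i}
drop 3:a onto {1:i}
drop 4:a onto {3:a}
drop 5:e onto {2:b}
drop 6:i onto {4:a, 5:e}
drop 7:a onto {6:i}
drop 8:i onto {7:a}
drop 9:e onto {8:i}
ground layer = {0:a}
drop-orders for the pieces not yet dropped (sum over which currently-grounded one goes next):
  1 to go: {9} 1
  2 to go: {8,9} 1
  3 to go: {7,8,9} 1
  4 to go: {6,7,8,9} 1
  5 to go: {4,6,7,8,9} 1  {5,6,7,8,9} 1
  6 to go: {2,5,6,7,8,9} 1  {3,4,6,7,8,9} 1  {4,5,6,7,8,9} 2
  7 to go: {2,4,5,6,7,8,9} 3  {3,4,5,6,7,8,9} 3
  8 to go: {2,3,4,5,6,7,8,9} 6
  if 0:a drops first: 6 orders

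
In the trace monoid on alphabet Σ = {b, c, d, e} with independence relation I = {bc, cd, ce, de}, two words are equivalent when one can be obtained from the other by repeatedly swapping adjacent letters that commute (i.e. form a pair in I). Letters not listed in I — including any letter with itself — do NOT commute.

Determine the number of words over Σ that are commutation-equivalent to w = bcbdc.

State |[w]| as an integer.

10

drop 0:b onto floor
drop 1:c onto floor
drop 2:b onto {0:b}
drop 3:d onto {2:b}
drop 4:c onto {1:c}
ground layer = {0:b, 1:c}
drop-orders for the pieces not yet dropped (sum over which currently-grounded one goes next):
  1 to go: {3} 1  {4} 1
  2 to go: {1,4} 1  {2,3} 1  {3,4} 2
  3 to go: {0,2,3} 1  {1,3,4} 3  {2,3,4} 3
  if 0:b drops first: 6 orders
  if 1:c drops first: 4 orders
heap linearizations: 10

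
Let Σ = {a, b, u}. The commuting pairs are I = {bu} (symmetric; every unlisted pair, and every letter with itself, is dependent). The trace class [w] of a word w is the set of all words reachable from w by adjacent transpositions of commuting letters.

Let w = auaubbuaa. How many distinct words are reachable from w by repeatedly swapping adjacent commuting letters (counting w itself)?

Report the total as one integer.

6

0(a) covers ∅
1(u) covers 0:a
2(a) covers 1:u
3(u) covers 2:a
4(b) covers 2:a
5(b) covers 4:b
6(u) covers 3:u
7(a) covers 5:b, 6:u
8(a) covers 7:a
floor of heap: 0:a
completions by unplaced set U, small U first (add the entries for U minus each lowest piece of U):
  |U|=1: {8}:1
  |U|=2: {7,8}:1
  |U|=3: {5,7,8}:1  {6,7,8}:1
  |U|=4: {3,6,7,8}:1  {4,5,7,8}:1  {5,6,7,8}:2
  |U|=5: {3,5,6,7,8}:3  {4,5,6,7,8}:3
  |U|=6: {3,4,5,6,7,8}:6
  |U|=7: {2,3,4,5,6,7,8}:6
  start at 0(a): 6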